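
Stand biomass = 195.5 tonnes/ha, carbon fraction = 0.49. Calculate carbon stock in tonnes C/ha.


Formula: Carbon Stock = Biomass * Carbon Fraction
C = 195.5 t/ha * 0.49
C = 95.8 t C/ha

95.8


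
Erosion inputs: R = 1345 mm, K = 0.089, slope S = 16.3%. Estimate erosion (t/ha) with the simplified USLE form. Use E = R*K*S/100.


Formula: E = R * K * S / 100  (simplified USLE)
R * K = 1345 * 0.089 = 119.705
E = 119.705 * 16.3 / 100 = 19.51 t/ha

19.51


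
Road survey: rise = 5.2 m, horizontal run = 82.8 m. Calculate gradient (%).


Formula: Gradient = rise / run * 100
Gradient = 5.2 / 82.8 * 100 = 6.3%

6.3


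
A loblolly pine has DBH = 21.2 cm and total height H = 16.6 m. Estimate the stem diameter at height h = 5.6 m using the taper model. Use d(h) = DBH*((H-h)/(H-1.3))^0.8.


Taper: d(h) = DBH * ((H - h) / (H - 1.3))^0.8
Numerator = H - h = 16.6 - 5.6 = 11.0 m
Denominator = H - 1.3 = 16.6 - 1.3 = 15.3 m
Ratio = 11.0 / 15.3 = 0.71895
d = 21.2 * 0.71895^0.8 = 16.3 cm

16.3


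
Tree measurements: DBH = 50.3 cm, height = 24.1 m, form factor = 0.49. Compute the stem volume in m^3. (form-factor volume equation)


Formula: V = pi * (DBH/200)^2 * H * ff
Radius = DBH/200 = 50.3/200 = 0.2515 m
Radius^2 = 0.2515^2 = 0.06325225 m^2
V = pi * 0.06325225 * 24.1 * 0.49
V = 2.347 m^3

2.347


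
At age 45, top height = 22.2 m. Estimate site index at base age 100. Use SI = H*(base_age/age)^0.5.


Formula: SI = H_dom * (base_age / age)^0.5
Age ratio = 100 / 45 = 2.22222
sqrt(age_ratio) = 1.49071
SI = 22.2 * 1.49071 = 33.1 m

33.1


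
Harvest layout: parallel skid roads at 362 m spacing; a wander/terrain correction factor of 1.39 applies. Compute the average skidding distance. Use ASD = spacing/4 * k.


Formula: ASD = (spacing / 4) * correction
Uncorrected distance = spacing / 4 = 362 / 4 = 90.5 m
ASD = 90.5 * 1.39 = 126 m

126


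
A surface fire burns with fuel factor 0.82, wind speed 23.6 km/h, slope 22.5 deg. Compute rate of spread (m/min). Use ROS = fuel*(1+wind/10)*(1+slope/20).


Formula: ROS = fuel * (1 + wind/10) * (1 + slope/20)
Wind factor = 1 + 23.6/10 = 3.36
Slope factor = 1 + 22.5/20 = 2.125
ROS = 0.82 * 3.36 * 2.125 = 5.85 m/min

5.85


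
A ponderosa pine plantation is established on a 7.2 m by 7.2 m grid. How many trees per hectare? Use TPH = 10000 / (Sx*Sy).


Formula: TPH = 10000 m^2/ha / (spacing_x * spacing_y)
Area per tree = 7.2 m * 7.2 m = 51.84 m^2
TPH = 10000 / 51.84 = 193 trees/ha

193


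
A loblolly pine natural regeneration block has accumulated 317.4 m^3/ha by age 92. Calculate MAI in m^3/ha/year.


Formula: MAI = Total Volume / Stand Age
MAI = 317.4 m^3/ha / 92 years
MAI = 3.45 m^3/ha/year

3.45


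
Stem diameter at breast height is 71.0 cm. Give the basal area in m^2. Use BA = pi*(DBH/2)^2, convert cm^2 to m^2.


Formula: BA = pi * (DBH/2)^2 / 10000  (cm^2 to m^2)
Radius = DBH/2 = 71.0/2 = 35.5 cm
BA = pi * 35.5^2 / 10000
   = 3959.1921 cm^2 / 10000
   = 0.3959 m^2

0.3959


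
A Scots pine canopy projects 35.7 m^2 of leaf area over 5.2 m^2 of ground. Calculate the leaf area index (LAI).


Formula: LAI = total leaf area / ground area  (dimensionless)
LAI = 35.7 m^2 / 5.2 m^2
LAI = 6.87

6.87


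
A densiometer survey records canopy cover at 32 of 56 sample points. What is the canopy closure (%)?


Formula: Canopy closure = covered points / total points * 100
Closure = 32 / 56 * 100
Closure = 0.5714 * 100 = 57.1%

57.1


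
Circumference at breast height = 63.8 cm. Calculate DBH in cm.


Formula: DBH = C / pi
DBH = 63.8 / pi
pi = 3.14159...
DBH = 20.3 cm

20.3


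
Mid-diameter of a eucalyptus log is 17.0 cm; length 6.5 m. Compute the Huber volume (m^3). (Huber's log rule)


Huber: V = Am * L,  Am = pi*(Dm/200)^2
Am = pi*(17.0/200)^2 = 0.022698 m^2
V = 0.022698*6.5 = 0.1475 m^3

0.1475


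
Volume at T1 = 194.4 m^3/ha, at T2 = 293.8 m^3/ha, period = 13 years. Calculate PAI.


Formula: PAI = (V_T2 - V_T1) / (T2 - T1)
Volume increment = 293.8 - 194.4 = 99.4 m^3/ha
PAI = 99.4 / 13 = 7.65 m^3/ha/year

7.65


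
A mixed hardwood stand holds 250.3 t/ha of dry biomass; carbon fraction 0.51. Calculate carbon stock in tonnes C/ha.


Formula: Carbon Stock = Biomass * Carbon Fraction
C = 250.3 t/ha * 0.51
C = 127.7 t C/ha

127.7


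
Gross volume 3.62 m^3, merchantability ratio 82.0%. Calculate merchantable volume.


Formula: MV = V_total * (merchantable_pct / 100)
Merchantable fraction = 82.0% / 100 = 0.82
MV = 3.62 m^3 * 0.82 = 2.968 m^3

2.968


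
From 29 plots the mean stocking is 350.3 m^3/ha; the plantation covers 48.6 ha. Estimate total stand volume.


Formula: Total Volume = Mean Volume per ha * Total Area
Total Volume = 350.3 m^3/ha * 48.6 ha
Total Volume = 17025 m^3

17025


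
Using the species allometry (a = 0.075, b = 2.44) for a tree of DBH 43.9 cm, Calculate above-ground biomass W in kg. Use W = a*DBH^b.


Formula: W = a * DBH^b  (allometric power law)
DBH^b = 43.9^2.44 = 10176.8513
W = 0.075 * 10176.8513 = 763.3 kg

763.3


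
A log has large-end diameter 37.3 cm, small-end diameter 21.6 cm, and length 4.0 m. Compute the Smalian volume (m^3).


Smalian: V = (A1 + A2)/2 * L,  A = pi*(D/200)^2
A1 = pi*(37.3/200)^2 = 0.109272 m^2
A2 = pi*(21.6/200)^2 = 0.036644 m^2
V = (0.109272+0.036644)/2*4.0 = 0.2918 m^3

0.2918


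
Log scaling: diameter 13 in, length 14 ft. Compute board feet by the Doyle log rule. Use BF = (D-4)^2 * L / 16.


Doyle: BF = (D - 4)^2 * L / 16
Adjusted diameter = 13 - 4 = 9 in
(D-4)^2 = 9^2 = 81
BF = 81 * 14 / 16 = 71 BF

71


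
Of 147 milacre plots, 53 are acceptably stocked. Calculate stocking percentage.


Formula: Stocking % = stocked plots / total plots * 100
Stocking = 53 / 147 * 100
Stocking = 0.3605 * 100 = 36.1%

36.1


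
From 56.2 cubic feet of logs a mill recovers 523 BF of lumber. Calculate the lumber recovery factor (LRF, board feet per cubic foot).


Formula: LRF = Lumber Output (BF) / Log Input (ft^3)
LRF = 523 BF / 56.2 ft^3
LRF = 9.31 BF/ft^3

9.31


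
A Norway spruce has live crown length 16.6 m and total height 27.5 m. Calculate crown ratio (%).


Formula: Crown Ratio = (Crown Length / Total Height) * 100
CR = (16.6 m / 27.5 m) * 100
CR = 0.6036 * 100 = 60.4%

60.4


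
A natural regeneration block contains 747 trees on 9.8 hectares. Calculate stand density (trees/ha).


Formula: Stand Density = N_trees / Area_ha
Density = 747 trees / 9.8 ha
Density = 76 trees/ha

76


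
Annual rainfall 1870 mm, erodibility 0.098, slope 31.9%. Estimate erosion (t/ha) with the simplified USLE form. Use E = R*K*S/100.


Formula: E = R * K * S / 100  (simplified USLE)
R * K = 1870 * 0.098 = 183.26
E = 183.26 * 31.9 / 100 = 58.46 t/ha

58.46


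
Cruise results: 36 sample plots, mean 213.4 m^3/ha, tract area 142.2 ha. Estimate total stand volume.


Formula: Total Volume = Mean Volume per ha * Total Area
Total Volume = 213.4 m^3/ha * 142.2 ha
Total Volume = 30345 m^3

30345


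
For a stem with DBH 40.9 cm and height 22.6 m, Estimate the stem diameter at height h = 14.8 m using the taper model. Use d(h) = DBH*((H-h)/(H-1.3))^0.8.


Taper: d(h) = DBH * ((H - h) / (H - 1.3))^0.8
Numerator = H - h = 22.6 - 14.8 = 7.8 m
Denominator = H - 1.3 = 22.6 - 1.3 = 21.3 m
Ratio = 7.8 / 21.3 = 0.3662
d = 40.9 * 0.3662^0.8 = 18.3 cm

18.3


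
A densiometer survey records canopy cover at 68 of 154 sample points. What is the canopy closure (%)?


Formula: Canopy closure = covered points / total points * 100
Closure = 68 / 154 * 100
Closure = 0.4416 * 100 = 44.2%

44.2


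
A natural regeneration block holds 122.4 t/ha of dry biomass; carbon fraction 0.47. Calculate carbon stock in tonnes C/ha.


Formula: Carbon Stock = Biomass * Carbon Fraction
C = 122.4 t/ha * 0.47
C = 57.5 t C/ha

57.5


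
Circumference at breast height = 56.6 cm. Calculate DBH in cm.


Formula: DBH = C / pi
DBH = 56.6 / pi
pi = 3.14159...
DBH = 18.0 cm

18.0


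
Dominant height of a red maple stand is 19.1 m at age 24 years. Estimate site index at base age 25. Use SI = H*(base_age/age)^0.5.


Formula: SI = H_dom * (base_age / age)^0.5
Age ratio = 25 / 24 = 1.04167
sqrt(age_ratio) = 1.02062
SI = 19.1 * 1.02062 = 19.5 m

19.5


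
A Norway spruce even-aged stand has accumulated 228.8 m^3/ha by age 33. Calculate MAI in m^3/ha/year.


Formula: MAI = Total Volume / Stand Age
MAI = 228.8 m^3/ha / 33 years
MAI = 6.93 m^3/ha/year

6.93


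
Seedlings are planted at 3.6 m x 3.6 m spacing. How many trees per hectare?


Formula: TPH = 10000 m^2/ha / (spacing_x * spacing_y)
Area per tree = 3.6 m * 3.6 m = 12.96 m^2
TPH = 10000 / 12.96 = 772 trees/ha

772


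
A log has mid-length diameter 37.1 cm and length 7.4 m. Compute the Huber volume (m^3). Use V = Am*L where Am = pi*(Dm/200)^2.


Huber: V = Am * L,  Am = pi*(Dm/200)^2
Am = pi*(37.1/200)^2 = 0.108103 m^2
V = 0.108103*7.4 = 0.8 m^3

0.8


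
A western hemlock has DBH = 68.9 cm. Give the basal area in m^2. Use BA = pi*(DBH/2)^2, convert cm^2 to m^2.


Formula: BA = pi * (DBH/2)^2 / 10000  (cm^2 to m^2)
Radius = DBH/2 = 68.9/2 = 34.45 cm
BA = pi * 34.45^2 / 10000
   = 3728.45 cm^2 / 10000
   = 0.3728 m^2

0.3728


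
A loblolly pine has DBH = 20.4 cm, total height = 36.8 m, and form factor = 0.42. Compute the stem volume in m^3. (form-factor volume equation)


Formula: V = pi * (DBH/200)^2 * H * ff
Radius = DBH/200 = 20.4/200 = 0.102 m
Radius^2 = 0.102^2 = 0.010404 m^2
V = pi * 0.010404 * 36.8 * 0.42
V = 0.505 m^3

0.505


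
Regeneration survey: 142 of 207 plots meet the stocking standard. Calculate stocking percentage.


Formula: Stocking % = stocked plots / total plots * 100
Stocking = 142 / 207 * 100
Stocking = 0.686 * 100 = 68.6%

68.6


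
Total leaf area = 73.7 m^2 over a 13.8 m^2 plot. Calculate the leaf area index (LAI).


Formula: LAI = total leaf area / ground area  (dimensionless)
LAI = 73.7 m^2 / 13.8 m^2
LAI = 5.34

5.34


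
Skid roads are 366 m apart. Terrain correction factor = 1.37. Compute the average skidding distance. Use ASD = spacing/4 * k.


Formula: ASD = (spacing / 4) * correction
Uncorrected distance = spacing / 4 = 366 / 4 = 91.5 m
ASD = 91.5 * 1.37 = 125 m

125


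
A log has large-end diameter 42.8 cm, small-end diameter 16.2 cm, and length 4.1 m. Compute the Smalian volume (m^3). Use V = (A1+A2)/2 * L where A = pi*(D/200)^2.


Smalian: V = (A1 + A2)/2 * L,  A = pi*(D/200)^2
A1 = pi*(42.8/200)^2 = 0.143872 m^2
A2 = pi*(16.2/200)^2 = 0.020612 m^2
V = (0.143872+0.020612)/2*4.1 = 0.3372 m^3

0.3372


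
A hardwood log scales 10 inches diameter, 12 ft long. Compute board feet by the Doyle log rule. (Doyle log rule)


Doyle: BF = (D - 4)^2 * L / 16
Adjusted diameter = 10 - 4 = 6 in
(D-4)^2 = 6^2 = 36
BF = 36 * 12 / 16 = 27 BF

27


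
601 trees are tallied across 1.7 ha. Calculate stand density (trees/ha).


Formula: Stand Density = N_trees / Area_ha
Density = 601 trees / 1.7 ha
Density = 354 trees/ha

354


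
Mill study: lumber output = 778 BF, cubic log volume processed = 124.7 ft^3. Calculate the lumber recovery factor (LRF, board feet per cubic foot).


Formula: LRF = Lumber Output (BF) / Log Input (ft^3)
LRF = 778 BF / 124.7 ft^3
LRF = 6.24 BF/ft^3

6.24


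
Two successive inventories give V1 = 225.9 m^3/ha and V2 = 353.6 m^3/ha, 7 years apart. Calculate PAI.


Formula: PAI = (V_T2 - V_T1) / (T2 - T1)
Volume increment = 353.6 - 225.9 = 127.7 m^3/ha
PAI = 127.7 / 7 = 18.24 m^3/ha/year

18.24


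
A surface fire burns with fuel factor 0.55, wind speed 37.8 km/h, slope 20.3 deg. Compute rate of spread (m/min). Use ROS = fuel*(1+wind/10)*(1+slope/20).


Formula: ROS = fuel * (1 + wind/10) * (1 + slope/20)
Wind factor = 1 + 37.8/10 = 4.78
Slope factor = 1 + 20.3/20 = 2.015
ROS = 0.55 * 4.78 * 2.015 = 5.3 m/min

5.3


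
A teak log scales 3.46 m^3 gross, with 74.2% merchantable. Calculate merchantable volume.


Formula: MV = V_total * (merchantable_pct / 100)
Merchantable fraction = 74.2% / 100 = 0.742
MV = 3.46 m^3 * 0.742 = 2.567 m^3

2.567


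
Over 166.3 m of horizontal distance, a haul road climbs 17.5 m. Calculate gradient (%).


Formula: Gradient = rise / run * 100
Gradient = 17.5 / 166.3 * 100 = 10.5%

10.5


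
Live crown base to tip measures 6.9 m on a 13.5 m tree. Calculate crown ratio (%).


Formula: Crown Ratio = (Crown Length / Total Height) * 100
CR = (6.9 m / 13.5 m) * 100
CR = 0.5111 * 100 = 51.1%

51.1


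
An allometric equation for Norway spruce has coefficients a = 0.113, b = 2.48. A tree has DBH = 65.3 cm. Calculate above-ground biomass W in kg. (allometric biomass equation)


Formula: W = a * DBH^b  (allometric power law)
DBH^b = 65.3^2.48 = 31694.5573
W = 0.113 * 31694.5573 = 3581.5 kg

3581.5


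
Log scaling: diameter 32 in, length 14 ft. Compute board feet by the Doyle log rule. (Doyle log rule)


Doyle: BF = (D - 4)^2 * L / 16
Adjusted diameter = 32 - 4 = 28 in
(D-4)^2 = 28^2 = 784
BF = 784 * 14 / 16 = 686 BF

686


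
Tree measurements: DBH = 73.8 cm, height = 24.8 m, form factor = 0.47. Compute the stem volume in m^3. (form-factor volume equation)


Formula: V = pi * (DBH/200)^2 * H * ff
Radius = DBH/200 = 73.8/200 = 0.369 m
Radius^2 = 0.369^2 = 0.136161 m^2
V = pi * 0.136161 * 24.8 * 0.47
V = 4.986 m^3

4.986


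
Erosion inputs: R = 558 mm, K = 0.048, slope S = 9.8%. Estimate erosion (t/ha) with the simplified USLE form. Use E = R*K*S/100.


Formula: E = R * K * S / 100  (simplified USLE)
R * K = 558 * 0.048 = 26.784
E = 26.784 * 9.8 / 100 = 2.62 t/ha

2.62


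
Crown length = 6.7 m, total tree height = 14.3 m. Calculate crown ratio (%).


Formula: Crown Ratio = (Crown Length / Total Height) * 100
CR = (6.7 m / 14.3 m) * 100
CR = 0.4685 * 100 = 46.9%

46.9


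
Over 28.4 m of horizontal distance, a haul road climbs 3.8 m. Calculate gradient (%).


Formula: Gradient = rise / run * 100
Gradient = 3.8 / 28.4 * 100 = 13.4%

13.4


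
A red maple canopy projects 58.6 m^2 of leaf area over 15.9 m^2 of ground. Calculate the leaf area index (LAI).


Formula: LAI = total leaf area / ground area  (dimensionless)
LAI = 58.6 m^2 / 15.9 m^2
LAI = 3.69

3.69


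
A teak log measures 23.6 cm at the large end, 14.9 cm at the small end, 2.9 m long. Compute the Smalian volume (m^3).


Smalian: V = (A1 + A2)/2 * L,  A = pi*(D/200)^2
A1 = pi*(23.6/200)^2 = 0.043744 m^2
A2 = pi*(14.9/200)^2 = 0.017437 m^2
V = (0.043744+0.017437)/2*2.9 = 0.0887 m^3

0.0887


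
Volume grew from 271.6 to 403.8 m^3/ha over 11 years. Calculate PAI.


Formula: PAI = (V_T2 - V_T1) / (T2 - T1)
Volume increment = 403.8 - 271.6 = 132.2 m^3/ha
PAI = 132.2 / 11 = 12.02 m^3/ha/year

12.02


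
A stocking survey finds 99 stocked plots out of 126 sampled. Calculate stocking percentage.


Formula: Stocking % = stocked plots / total plots * 100
Stocking = 99 / 126 * 100
Stocking = 0.7857 * 100 = 78.6%

78.6


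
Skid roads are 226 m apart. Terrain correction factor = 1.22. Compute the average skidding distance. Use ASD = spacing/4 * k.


Formula: ASD = (spacing / 4) * correction
Uncorrected distance = spacing / 4 = 226 / 4 = 56.5 m
ASD = 56.5 * 1.22 = 69 m

69


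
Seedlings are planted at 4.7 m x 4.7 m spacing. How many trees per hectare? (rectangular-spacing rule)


Formula: TPH = 10000 m^2/ha / (spacing_x * spacing_y)
Area per tree = 4.7 m * 4.7 m = 22.09 m^2
TPH = 10000 / 22.09 = 453 trees/ha

453


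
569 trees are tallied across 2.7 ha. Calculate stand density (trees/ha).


Formula: Stand Density = N_trees / Area_ha
Density = 569 trees / 2.7 ha
Density = 211 trees/ha

211


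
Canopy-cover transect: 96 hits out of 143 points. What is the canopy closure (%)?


Formula: Canopy closure = covered points / total points * 100
Closure = 96 / 143 * 100
Closure = 0.6713 * 100 = 67.1%

67.1


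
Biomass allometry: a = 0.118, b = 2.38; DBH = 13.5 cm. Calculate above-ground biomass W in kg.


Formula: W = a * DBH^b  (allometric power law)
DBH^b = 13.5^2.38 = 489.9981
W = 0.118 * 489.9981 = 57.8 kg

57.8


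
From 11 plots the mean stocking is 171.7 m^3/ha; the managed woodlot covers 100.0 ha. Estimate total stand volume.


Formula: Total Volume = Mean Volume per ha * Total Area
Total Volume = 171.7 m^3/ha * 100.0 ha
Total Volume = 17170 m^3

17170


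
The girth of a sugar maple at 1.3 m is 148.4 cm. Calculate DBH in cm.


Formula: DBH = C / pi
DBH = 148.4 / pi
pi = 3.14159...
DBH = 47.2 cm

47.2


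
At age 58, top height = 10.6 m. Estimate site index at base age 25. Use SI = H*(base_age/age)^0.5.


Formula: SI = H_dom * (base_age / age)^0.5
Age ratio = 25 / 58 = 0.43103
sqrt(age_ratio) = 0.65653
SI = 10.6 * 0.65653 = 7.0 m

7.0


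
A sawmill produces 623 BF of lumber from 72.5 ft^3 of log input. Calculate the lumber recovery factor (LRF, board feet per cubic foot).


Formula: LRF = Lumber Output (BF) / Log Input (ft^3)
LRF = 623 BF / 72.5 ft^3
LRF = 8.59 BF/ft^3

8.59


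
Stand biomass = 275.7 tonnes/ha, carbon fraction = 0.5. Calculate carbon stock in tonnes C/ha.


Formula: Carbon Stock = Biomass * Carbon Fraction
C = 275.7 t/ha * 0.5
C = 137.9 t C/ha

137.9


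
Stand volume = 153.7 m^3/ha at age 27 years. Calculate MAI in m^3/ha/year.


Formula: MAI = Total Volume / Stand Age
MAI = 153.7 m^3/ha / 27 years
MAI = 5.69 m^3/ha/year

5.69


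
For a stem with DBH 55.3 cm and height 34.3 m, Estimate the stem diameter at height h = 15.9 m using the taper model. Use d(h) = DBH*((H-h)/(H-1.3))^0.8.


Taper: d(h) = DBH * ((H - h) / (H - 1.3))^0.8
Numerator = H - h = 34.3 - 15.9 = 18.4 m
Denominator = H - 1.3 = 34.3 - 1.3 = 33.0 m
Ratio = 18.4 / 33.0 = 0.55758
d = 55.3 * 0.55758^0.8 = 34.7 cm

34.7


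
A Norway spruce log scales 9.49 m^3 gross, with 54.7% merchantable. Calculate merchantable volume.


Formula: MV = V_total * (merchantable_pct / 100)
Merchantable fraction = 54.7% / 100 = 0.547
MV = 9.49 m^3 * 0.547 = 5.191 m^3

5.191


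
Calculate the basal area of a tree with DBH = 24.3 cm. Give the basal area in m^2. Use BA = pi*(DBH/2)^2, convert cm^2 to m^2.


Formula: BA = pi * (DBH/2)^2 / 10000  (cm^2 to m^2)
Radius = DBH/2 = 24.3/2 = 12.15 cm
BA = pi * 12.15^2 / 10000
   = 463.7698 cm^2 / 10000
   = 0.0464 m^2

0.0464


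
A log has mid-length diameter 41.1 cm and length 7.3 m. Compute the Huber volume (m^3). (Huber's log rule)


Huber: V = Am * L,  Am = pi*(Dm/200)^2
Am = pi*(41.1/200)^2 = 0.13267 m^2
V = 0.13267*7.3 = 0.9685 m^3

0.9685


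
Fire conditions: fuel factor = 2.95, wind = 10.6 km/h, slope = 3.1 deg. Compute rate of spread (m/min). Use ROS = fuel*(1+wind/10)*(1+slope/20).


Formula: ROS = fuel * (1 + wind/10) * (1 + slope/20)
Wind factor = 1 + 10.6/10 = 2.06
Slope factor = 1 + 3.1/20 = 1.155
ROS = 2.95 * 2.06 * 1.155 = 7.02 m/min

7.02


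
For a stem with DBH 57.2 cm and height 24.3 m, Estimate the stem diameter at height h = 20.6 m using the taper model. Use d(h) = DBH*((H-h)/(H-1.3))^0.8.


Taper: d(h) = DBH * ((H - h) / (H - 1.3))^0.8
Numerator = H - h = 24.3 - 20.6 = 3.7 m
Denominator = H - 1.3 = 24.3 - 1.3 = 23.0 m
Ratio = 3.7 / 23.0 = 0.16087
d = 57.2 * 0.16087^0.8 = 13.3 cm

13.3


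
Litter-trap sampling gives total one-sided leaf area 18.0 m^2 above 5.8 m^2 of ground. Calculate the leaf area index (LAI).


Formula: LAI = total leaf area / ground area  (dimensionless)
LAI = 18.0 m^2 / 5.8 m^2
LAI = 3.1

3.1


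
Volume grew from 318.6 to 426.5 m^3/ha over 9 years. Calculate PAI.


Formula: PAI = (V_T2 - V_T1) / (T2 - T1)
Volume increment = 426.5 - 318.6 = 107.9 m^3/ha
PAI = 107.9 / 9 = 11.99 m^3/ha/year

11.99


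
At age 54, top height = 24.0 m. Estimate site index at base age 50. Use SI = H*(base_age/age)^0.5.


Formula: SI = H_dom * (base_age / age)^0.5
Age ratio = 50 / 54 = 0.92593
sqrt(age_ratio) = 0.96225
SI = 24.0 * 0.96225 = 23.1 m

23.1


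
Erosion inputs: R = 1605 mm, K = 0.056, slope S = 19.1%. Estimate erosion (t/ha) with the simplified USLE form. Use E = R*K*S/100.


Formula: E = R * K * S / 100  (simplified USLE)
R * K = 1605 * 0.056 = 89.88
E = 89.88 * 19.1 / 100 = 17.17 t/ha

17.17


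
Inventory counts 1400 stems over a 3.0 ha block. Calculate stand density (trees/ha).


Formula: Stand Density = N_trees / Area_ha
Density = 1400 trees / 3.0 ha
Density = 467 trees/ha

467


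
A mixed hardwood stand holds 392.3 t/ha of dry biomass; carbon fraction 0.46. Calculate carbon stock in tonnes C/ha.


Formula: Carbon Stock = Biomass * Carbon Fraction
C = 392.3 t/ha * 0.46
C = 180.5 t C/ha

180.5


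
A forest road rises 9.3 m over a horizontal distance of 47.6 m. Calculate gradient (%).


Formula: Gradient = rise / run * 100
Gradient = 9.3 / 47.6 * 100 = 19.5%

19.5


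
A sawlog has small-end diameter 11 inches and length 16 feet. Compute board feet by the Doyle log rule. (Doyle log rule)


Doyle: BF = (D - 4)^2 * L / 16
Adjusted diameter = 11 - 4 = 7 in
(D-4)^2 = 7^2 = 49
BF = 49 * 16 / 16 = 49 BF

49


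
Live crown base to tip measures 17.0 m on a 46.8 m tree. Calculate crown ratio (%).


Formula: Crown Ratio = (Crown Length / Total Height) * 100
CR = (17.0 m / 46.8 m) * 100
CR = 0.3632 * 100 = 36.3%

36.3


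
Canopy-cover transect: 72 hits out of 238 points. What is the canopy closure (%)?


Formula: Canopy closure = covered points / total points * 100
Closure = 72 / 238 * 100
Closure = 0.3025 * 100 = 30.3%

30.3


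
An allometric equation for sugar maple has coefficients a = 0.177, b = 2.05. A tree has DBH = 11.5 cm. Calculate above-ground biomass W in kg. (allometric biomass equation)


Formula: W = a * DBH^b  (allometric power law)
DBH^b = 11.5^2.05 = 149.4275
W = 0.177 * 149.4275 = 26.4 kg

26.4


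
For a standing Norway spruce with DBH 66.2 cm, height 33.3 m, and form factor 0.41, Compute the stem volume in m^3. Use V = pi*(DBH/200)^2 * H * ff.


Formula: V = pi * (DBH/200)^2 * H * ff
Radius = DBH/200 = 66.2/200 = 0.331 m
Radius^2 = 0.331^2 = 0.109561 m^2
V = pi * 0.109561 * 33.3 * 0.41
V = 4.699 m^3

4.699


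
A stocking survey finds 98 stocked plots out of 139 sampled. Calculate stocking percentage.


Formula: Stocking % = stocked plots / total plots * 100
Stocking = 98 / 139 * 100
Stocking = 0.705 * 100 = 70.5%

70.5


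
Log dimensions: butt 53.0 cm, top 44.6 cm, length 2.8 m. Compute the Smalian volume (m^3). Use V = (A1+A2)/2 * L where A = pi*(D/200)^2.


Smalian: V = (A1 + A2)/2 * L,  A = pi*(D/200)^2
A1 = pi*(53.0/200)^2 = 0.220618 m^2
A2 = pi*(44.6/200)^2 = 0.156228 m^2
V = (0.220618+0.156228)/2*2.8 = 0.5276 m^3

0.5276


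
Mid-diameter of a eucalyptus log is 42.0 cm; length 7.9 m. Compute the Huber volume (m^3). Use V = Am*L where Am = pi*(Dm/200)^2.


Huber: V = Am * L,  Am = pi*(Dm/200)^2
Am = pi*(42.0/200)^2 = 0.138544 m^2
V = 0.138544*7.9 = 1.0945 m^3

1.0945


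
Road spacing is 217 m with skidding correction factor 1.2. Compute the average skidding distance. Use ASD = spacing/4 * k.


Formula: ASD = (spacing / 4) * correction
Uncorrected distance = spacing / 4 = 217 / 4 = 54.25 m
ASD = 54.25 * 1.2 = 65 m

65


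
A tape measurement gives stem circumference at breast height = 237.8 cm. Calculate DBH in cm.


Formula: DBH = C / pi
DBH = 237.8 / pi
pi = 3.14159...
DBH = 75.7 cm

75.7


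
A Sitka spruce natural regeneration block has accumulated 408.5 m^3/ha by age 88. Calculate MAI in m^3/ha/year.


Formula: MAI = Total Volume / Stand Age
MAI = 408.5 m^3/ha / 88 years
MAI = 4.64 m^3/ha/year

4.64


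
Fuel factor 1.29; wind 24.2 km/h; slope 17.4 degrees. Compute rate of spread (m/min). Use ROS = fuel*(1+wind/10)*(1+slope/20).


Formula: ROS = fuel * (1 + wind/10) * (1 + slope/20)
Wind factor = 1 + 24.2/10 = 3.42
Slope factor = 1 + 17.4/20 = 1.87
ROS = 1.29 * 3.42 * 1.87 = 8.25 m/min

8.25


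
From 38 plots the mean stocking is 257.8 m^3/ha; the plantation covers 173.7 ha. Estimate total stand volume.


Formula: Total Volume = Mean Volume per ha * Total Area
Total Volume = 257.8 m^3/ha * 173.7 ha
Total Volume = 44780 m^3

44780


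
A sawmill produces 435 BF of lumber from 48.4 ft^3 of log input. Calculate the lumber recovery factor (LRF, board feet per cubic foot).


Formula: LRF = Lumber Output (BF) / Log Input (ft^3)
LRF = 435 BF / 48.4 ft^3
LRF = 8.99 BF/ft^3

8.99


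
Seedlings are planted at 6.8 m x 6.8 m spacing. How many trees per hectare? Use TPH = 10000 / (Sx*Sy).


Formula: TPH = 10000 m^2/ha / (spacing_x * spacing_y)
Area per tree = 6.8 m * 6.8 m = 46.24 m^2
TPH = 10000 / 46.24 = 216 trees/ha

216


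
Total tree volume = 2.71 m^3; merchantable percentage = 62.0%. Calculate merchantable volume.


Formula: MV = V_total * (merchantable_pct / 100)
Merchantable fraction = 62.0% / 100 = 0.62
MV = 2.71 m^3 * 0.62 = 1.68 m^3

1.68


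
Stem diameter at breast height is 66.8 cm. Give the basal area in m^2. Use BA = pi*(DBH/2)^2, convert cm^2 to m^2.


Formula: BA = pi * (DBH/2)^2 / 10000  (cm^2 to m^2)
Radius = DBH/2 = 66.8/2 = 33.4 cm
BA = pi * 33.4^2 / 10000
   = 3504.6351 cm^2 / 10000
   = 0.3505 m^2

0.3505


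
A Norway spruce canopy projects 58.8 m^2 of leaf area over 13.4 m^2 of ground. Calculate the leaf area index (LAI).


Formula: LAI = total leaf area / ground area  (dimensionless)
LAI = 58.8 m^2 / 13.4 m^2
LAI = 4.39

4.39


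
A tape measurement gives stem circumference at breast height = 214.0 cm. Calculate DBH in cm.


Formula: DBH = C / pi
DBH = 214.0 / pi
pi = 3.14159...
DBH = 68.1 cm

68.1


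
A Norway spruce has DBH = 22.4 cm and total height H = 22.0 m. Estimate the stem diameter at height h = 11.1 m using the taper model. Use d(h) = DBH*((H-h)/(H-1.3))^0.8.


Taper: d(h) = DBH * ((H - h) / (H - 1.3))^0.8
Numerator = H - h = 22.0 - 11.1 = 10.9 m
Denominator = H - 1.3 = 22.0 - 1.3 = 20.7 m
Ratio = 10.9 / 20.7 = 0.52657
d = 22.4 * 0.52657^0.8 = 13.4 cm

13.4


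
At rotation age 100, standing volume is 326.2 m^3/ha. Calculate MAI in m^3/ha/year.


Formula: MAI = Total Volume / Stand Age
MAI = 326.2 m^3/ha / 100 years
MAI = 3.26 m^3/ha/year

3.26


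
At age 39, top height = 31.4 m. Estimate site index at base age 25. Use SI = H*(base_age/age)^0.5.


Formula: SI = H_dom * (base_age / age)^0.5
Age ratio = 25 / 39 = 0.64103
sqrt(age_ratio) = 0.80064
SI = 31.4 * 0.80064 = 25.1 m

25.1


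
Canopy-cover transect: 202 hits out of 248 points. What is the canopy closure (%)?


Formula: Canopy closure = covered points / total points * 100
Closure = 202 / 248 * 100
Closure = 0.8145 * 100 = 81.5%

81.5


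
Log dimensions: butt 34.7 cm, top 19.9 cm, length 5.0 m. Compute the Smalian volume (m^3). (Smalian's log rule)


Smalian: V = (A1 + A2)/2 * L,  A = pi*(D/200)^2
A1 = pi*(34.7/200)^2 = 0.094569 m^2
A2 = pi*(19.9/200)^2 = 0.031103 m^2
V = (0.094569+0.031103)/2*5.0 = 0.3142 m^3

0.3142


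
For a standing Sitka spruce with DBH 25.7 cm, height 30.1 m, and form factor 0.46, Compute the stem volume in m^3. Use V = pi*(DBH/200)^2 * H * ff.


Formula: V = pi * (DBH/200)^2 * H * ff
Radius = DBH/200 = 25.7/200 = 0.1285 m
Radius^2 = 0.1285^2 = 0.01651225 m^2
V = pi * 0.01651225 * 30.1 * 0.46
V = 0.718 m^3

0.718


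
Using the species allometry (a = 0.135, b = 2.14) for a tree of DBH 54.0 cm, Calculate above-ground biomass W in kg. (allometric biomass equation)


Formula: W = a * DBH^b  (allometric power law)
DBH^b = 54.0^2.14 = 5097.094
W = 0.135 * 5097.094 = 688.1 kg

688.1


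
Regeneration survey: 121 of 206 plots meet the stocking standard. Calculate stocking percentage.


Formula: Stocking % = stocked plots / total plots * 100
Stocking = 121 / 206 * 100
Stocking = 0.5874 * 100 = 58.7%

58.7


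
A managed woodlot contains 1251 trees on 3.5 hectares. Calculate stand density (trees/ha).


Formula: Stand Density = N_trees / Area_ha
Density = 1251 trees / 3.5 ha
Density = 357 trees/ha

357


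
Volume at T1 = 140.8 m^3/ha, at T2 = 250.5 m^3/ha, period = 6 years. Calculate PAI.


Formula: PAI = (V_T2 - V_T1) / (T2 - T1)
Volume increment = 250.5 - 140.8 = 109.7 m^3/ha
PAI = 109.7 / 6 = 18.28 m^3/ha/year

18.28


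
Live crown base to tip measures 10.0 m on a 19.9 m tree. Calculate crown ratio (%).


Formula: Crown Ratio = (Crown Length / Total Height) * 100
CR = (10.0 m / 19.9 m) * 100
CR = 0.5025 * 100 = 50.3%

50.3


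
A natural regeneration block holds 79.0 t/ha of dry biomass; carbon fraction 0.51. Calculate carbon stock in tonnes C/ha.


Formula: Carbon Stock = Biomass * Carbon Fraction
C = 79.0 t/ha * 0.51
C = 40.3 t C/ha

40.3


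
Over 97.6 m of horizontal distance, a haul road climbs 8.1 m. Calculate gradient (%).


Formula: Gradient = rise / run * 100
Gradient = 8.1 / 97.6 * 100 = 8.3%

8.3


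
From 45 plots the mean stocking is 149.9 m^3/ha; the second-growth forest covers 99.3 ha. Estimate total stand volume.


Formula: Total Volume = Mean Volume per ha * Total Area
Total Volume = 149.9 m^3/ha * 99.3 ha
Total Volume = 14885 m^3

14885


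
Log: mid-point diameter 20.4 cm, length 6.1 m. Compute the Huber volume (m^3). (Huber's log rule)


Huber: V = Am * L,  Am = pi*(Dm/200)^2
Am = pi*(20.4/200)^2 = 0.032685 m^2
V = 0.032685*6.1 = 0.1994 m^3

0.1994


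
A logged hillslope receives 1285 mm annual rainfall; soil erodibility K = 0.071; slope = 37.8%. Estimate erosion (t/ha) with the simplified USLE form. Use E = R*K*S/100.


Formula: E = R * K * S / 100  (simplified USLE)
R * K = 1285 * 0.071 = 91.235
E = 91.235 * 37.8 / 100 = 34.49 t/ha

34.49


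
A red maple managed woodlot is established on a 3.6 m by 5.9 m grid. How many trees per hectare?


Formula: TPH = 10000 m^2/ha / (spacing_x * spacing_y)
Area per tree = 3.6 m * 5.9 m = 21.24 m^2
TPH = 10000 / 21.24 = 471 trees/ha

471


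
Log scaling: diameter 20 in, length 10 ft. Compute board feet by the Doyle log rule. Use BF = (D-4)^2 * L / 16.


Doyle: BF = (D - 4)^2 * L / 16
Adjusted diameter = 20 - 4 = 16 in
(D-4)^2 = 16^2 = 256
BF = 256 * 10 / 16 = 160 BF

160


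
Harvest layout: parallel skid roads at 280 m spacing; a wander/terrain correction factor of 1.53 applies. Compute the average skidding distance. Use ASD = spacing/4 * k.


Formula: ASD = (spacing / 4) * correction
Uncorrected distance = spacing / 4 = 280 / 4 = 70 m
ASD = 70 * 1.53 = 107 m

107


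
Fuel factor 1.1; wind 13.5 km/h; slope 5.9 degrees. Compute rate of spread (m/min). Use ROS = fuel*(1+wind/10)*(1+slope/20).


Formula: ROS = fuel * (1 + wind/10) * (1 + slope/20)
Wind factor = 1 + 13.5/10 = 2.35
Slope factor = 1 + 5.9/20 = 1.295
ROS = 1.1 * 2.35 * 1.295 = 3.35 m/min

3.35


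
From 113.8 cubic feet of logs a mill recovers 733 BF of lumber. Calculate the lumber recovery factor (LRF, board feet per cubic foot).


Formula: LRF = Lumber Output (BF) / Log Input (ft^3)
LRF = 733 BF / 113.8 ft^3
LRF = 6.44 BF/ft^3

6.44


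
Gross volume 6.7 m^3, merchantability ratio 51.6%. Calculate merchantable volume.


Formula: MV = V_total * (merchantable_pct / 100)
Merchantable fraction = 51.6% / 100 = 0.516
MV = 6.7 m^3 * 0.516 = 3.457 m^3

3.457


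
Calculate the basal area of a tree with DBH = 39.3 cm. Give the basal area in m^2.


Formula: BA = pi * (DBH/2)^2 / 10000  (cm^2 to m^2)
Radius = DBH/2 = 39.3/2 = 19.65 cm
BA = pi * 19.65^2 / 10000
   = 1213.0396 cm^2 / 10000
   = 0.1213 m^2

0.1213


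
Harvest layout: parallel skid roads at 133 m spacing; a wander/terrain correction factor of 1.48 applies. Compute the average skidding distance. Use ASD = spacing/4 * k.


Formula: ASD = (spacing / 4) * correction
Uncorrected distance = spacing / 4 = 133 / 4 = 33.25 m
ASD = 33.25 * 1.48 = 49 m

49


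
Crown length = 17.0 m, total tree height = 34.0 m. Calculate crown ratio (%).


Formula: Crown Ratio = (Crown Length / Total Height) * 100
CR = (17.0 m / 34.0 m) * 100
CR = 0.5 * 100 = 50.0%

50.0


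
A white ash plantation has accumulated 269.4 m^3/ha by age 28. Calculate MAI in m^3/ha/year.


Formula: MAI = Total Volume / Stand Age
MAI = 269.4 m^3/ha / 28 years
MAI = 9.62 m^3/ha/year

9.62


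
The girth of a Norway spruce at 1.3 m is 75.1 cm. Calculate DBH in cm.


Formula: DBH = C / pi
DBH = 75.1 / pi
pi = 3.14159...
DBH = 23.9 cm

23.9


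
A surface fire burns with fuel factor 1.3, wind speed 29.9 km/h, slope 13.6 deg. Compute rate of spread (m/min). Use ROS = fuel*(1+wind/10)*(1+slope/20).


Formula: ROS = fuel * (1 + wind/10) * (1 + slope/20)
Wind factor = 1 + 29.9/10 = 3.99
Slope factor = 1 + 13.6/20 = 1.68
ROS = 1.3 * 3.99 * 1.68 = 8.71 m/min

8.71


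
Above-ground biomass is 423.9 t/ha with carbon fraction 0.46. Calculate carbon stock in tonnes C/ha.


Formula: Carbon Stock = Biomass * Carbon Fraction
C = 423.9 t/ha * 0.46
C = 195.0 t C/ha

195.0


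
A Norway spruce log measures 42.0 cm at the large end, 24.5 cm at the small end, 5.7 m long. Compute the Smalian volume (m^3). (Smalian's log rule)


Smalian: V = (A1 + A2)/2 * L,  A = pi*(D/200)^2
A1 = pi*(42.0/200)^2 = 0.138544 m^2
A2 = pi*(24.5/200)^2 = 0.047144 m^2
V = (0.138544+0.047144)/2*5.7 = 0.5292 m^3

0.5292


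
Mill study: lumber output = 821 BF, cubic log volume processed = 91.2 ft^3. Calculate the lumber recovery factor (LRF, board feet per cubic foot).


Formula: LRF = Lumber Output (BF) / Log Input (ft^3)
LRF = 821 BF / 91.2 ft^3
LRF = 9.0 BF/ft^3

9.0


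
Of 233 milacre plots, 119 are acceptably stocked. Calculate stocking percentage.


Formula: Stocking % = stocked plots / total plots * 100
Stocking = 119 / 233 * 100
Stocking = 0.5107 * 100 = 51.1%

51.1


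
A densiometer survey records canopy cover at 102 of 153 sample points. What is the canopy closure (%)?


Formula: Canopy closure = covered points / total points * 100
Closure = 102 / 153 * 100
Closure = 0.6667 * 100 = 66.7%

66.7


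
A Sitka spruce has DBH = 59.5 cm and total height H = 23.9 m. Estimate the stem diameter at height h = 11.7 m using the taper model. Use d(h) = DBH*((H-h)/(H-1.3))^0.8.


Taper: d(h) = DBH * ((H - h) / (H - 1.3))^0.8
Numerator = H - h = 23.9 - 11.7 = 12.2 m
Denominator = H - 1.3 = 23.9 - 1.3 = 22.6 m
Ratio = 12.2 / 22.6 = 0.53982
d = 59.5 * 0.53982^0.8 = 36.3 cm

36.3


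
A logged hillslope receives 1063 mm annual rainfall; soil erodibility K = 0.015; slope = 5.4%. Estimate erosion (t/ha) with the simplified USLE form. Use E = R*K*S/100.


Formula: E = R * K * S / 100  (simplified USLE)
R * K = 1063 * 0.015 = 15.945
E = 15.945 * 5.4 / 100 = 0.86 t/ha

0.86


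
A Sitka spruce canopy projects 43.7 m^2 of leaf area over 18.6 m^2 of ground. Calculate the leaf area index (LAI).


Formula: LAI = total leaf area / ground area  (dimensionless)
LAI = 43.7 m^2 / 18.6 m^2
LAI = 2.35

2.35


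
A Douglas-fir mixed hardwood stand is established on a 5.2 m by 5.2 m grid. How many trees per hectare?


Formula: TPH = 10000 m^2/ha / (spacing_x * spacing_y)
Area per tree = 5.2 m * 5.2 m = 27.04 m^2
TPH = 10000 / 27.04 = 370 trees/ha

370


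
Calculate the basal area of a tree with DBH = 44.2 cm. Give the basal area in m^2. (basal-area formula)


Formula: BA = pi * (DBH/2)^2 / 10000  (cm^2 to m^2)
Radius = DBH/2 = 44.2/2 = 22.1 cm
BA = pi * 22.1^2 / 10000
   = 1534.3853 cm^2 / 10000
   = 0.1534 m^2

0.1534


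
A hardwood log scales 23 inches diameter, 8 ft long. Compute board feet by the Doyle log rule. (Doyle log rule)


Doyle: BF = (D - 4)^2 * L / 16
Adjusted diameter = 23 - 4 = 19 in
(D-4)^2 = 19^2 = 361
BF = 361 * 8 / 16 = 181 BF

181


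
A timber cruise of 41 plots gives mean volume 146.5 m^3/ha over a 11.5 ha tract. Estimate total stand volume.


Formula: Total Volume = Mean Volume per ha * Total Area
Total Volume = 146.5 m^3/ha * 11.5 ha
Total Volume = 1685 m^3

1685


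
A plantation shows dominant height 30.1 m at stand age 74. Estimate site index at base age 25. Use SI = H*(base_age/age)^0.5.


Formula: SI = H_dom * (base_age / age)^0.5
Age ratio = 25 / 74 = 0.33784
sqrt(age_ratio) = 0.58124
SI = 30.1 * 0.58124 = 17.5 m

17.5


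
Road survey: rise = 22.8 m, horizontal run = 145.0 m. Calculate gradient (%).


Formula: Gradient = rise / run * 100
Gradient = 22.8 / 145.0 * 100 = 15.7%

15.7


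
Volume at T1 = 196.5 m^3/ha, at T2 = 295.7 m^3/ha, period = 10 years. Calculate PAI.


Formula: PAI = (V_T2 - V_T1) / (T2 - T1)
Volume increment = 295.7 - 196.5 = 99.2 m^3/ha
PAI = 99.2 / 10 = 9.92 m^3/ha/year

9.92


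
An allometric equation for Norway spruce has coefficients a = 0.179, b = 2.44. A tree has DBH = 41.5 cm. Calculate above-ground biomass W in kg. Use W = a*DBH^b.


Formula: W = a * DBH^b  (allometric power law)
DBH^b = 41.5^2.44 = 8872.3232
W = 0.179 * 8872.3232 = 1588.1 kg

1588.1


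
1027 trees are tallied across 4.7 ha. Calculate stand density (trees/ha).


Formula: Stand Density = N_trees / Area_ha
Density = 1027 trees / 4.7 ha
Density = 219 trees/ha

219


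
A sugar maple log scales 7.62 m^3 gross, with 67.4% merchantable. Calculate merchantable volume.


Formula: MV = V_total * (merchantable_pct / 100)
Merchantable fraction = 67.4% / 100 = 0.674
MV = 7.62 m^3 * 0.674 = 5.136 m^3

5.136


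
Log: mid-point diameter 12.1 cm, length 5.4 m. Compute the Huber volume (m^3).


Huber: V = Am * L,  Am = pi*(Dm/200)^2
Am = pi*(12.1/200)^2 = 0.011499 m^2
V = 0.011499*5.4 = 0.0621 m^3

0.0621


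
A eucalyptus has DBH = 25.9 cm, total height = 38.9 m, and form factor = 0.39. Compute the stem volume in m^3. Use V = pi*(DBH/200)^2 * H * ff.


Formula: V = pi * (DBH/200)^2 * H * ff
Radius = DBH/200 = 25.9/200 = 0.1295 m
Radius^2 = 0.1295^2 = 0.01677025 m^2
V = pi * 0.01677025 * 38.9 * 0.39
V = 0.799 m^3

0.799


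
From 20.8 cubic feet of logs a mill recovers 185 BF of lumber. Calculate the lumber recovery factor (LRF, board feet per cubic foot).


Formula: LRF = Lumber Output (BF) / Log Input (ft^3)
LRF = 185 BF / 20.8 ft^3
LRF = 8.89 BF/ft^3

8.89


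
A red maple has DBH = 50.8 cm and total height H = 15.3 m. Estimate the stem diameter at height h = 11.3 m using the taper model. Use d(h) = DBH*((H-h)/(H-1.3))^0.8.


Taper: d(h) = DBH * ((H - h) / (H - 1.3))^0.8
Numerator = H - h = 15.3 - 11.3 = 4.0 m
Denominator = H - 1.3 = 15.3 - 1.3 = 14.0 m
Ratio = 4.0 / 14.0 = 0.28571
d = 50.8 * 0.28571^0.8 = 18.6 cm

18.6


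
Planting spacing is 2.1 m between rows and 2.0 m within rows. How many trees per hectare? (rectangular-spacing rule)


Formula: TPH = 10000 m^2/ha / (spacing_x * spacing_y)
Area per tree = 2.1 m * 2.0 m = 4.2 m^2
TPH = 10000 / 4.2 = 2381 trees/ha

2381


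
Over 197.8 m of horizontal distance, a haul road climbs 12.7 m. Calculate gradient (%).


Formula: Gradient = rise / run * 100
Gradient = 12.7 / 197.8 * 100 = 6.4%

6.4


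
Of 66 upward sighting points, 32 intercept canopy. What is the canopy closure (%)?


Formula: Canopy closure = covered points / total points * 100
Closure = 32 / 66 * 100
Closure = 0.4848 * 100 = 48.5%

48.5


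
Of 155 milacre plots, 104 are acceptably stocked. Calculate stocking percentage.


Formula: Stocking % = stocked plots / total plots * 100
Stocking = 104 / 155 * 100
Stocking = 0.671 * 100 = 67.1%

67.1


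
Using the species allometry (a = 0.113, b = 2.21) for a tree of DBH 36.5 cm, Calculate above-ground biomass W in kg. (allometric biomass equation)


Formula: W = a * DBH^b  (allometric power law)
DBH^b = 36.5^2.21 = 2835.7454
W = 0.113 * 2835.7454 = 320.4 kg

320.4


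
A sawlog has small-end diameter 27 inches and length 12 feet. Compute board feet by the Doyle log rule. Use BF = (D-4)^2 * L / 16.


Doyle: BF = (D - 4)^2 * L / 16
Adjusted diameter = 27 - 4 = 23 in
(D-4)^2 = 23^2 = 529
BF = 529 * 12 / 16 = 397 BF

397
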